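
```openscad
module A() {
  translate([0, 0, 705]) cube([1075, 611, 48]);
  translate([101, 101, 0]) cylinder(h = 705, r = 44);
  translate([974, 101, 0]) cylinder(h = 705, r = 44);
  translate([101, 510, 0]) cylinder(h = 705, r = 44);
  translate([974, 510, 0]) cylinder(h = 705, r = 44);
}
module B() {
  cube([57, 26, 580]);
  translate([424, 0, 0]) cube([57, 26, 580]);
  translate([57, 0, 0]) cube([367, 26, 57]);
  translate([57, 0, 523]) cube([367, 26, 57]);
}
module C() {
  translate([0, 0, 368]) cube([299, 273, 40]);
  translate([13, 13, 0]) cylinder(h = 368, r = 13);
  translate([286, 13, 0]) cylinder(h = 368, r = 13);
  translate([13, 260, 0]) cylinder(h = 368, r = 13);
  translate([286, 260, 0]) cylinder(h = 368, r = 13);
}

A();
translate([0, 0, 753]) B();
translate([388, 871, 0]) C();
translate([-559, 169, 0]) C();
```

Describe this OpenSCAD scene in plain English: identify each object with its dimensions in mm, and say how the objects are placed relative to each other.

A is a table with a 1075×611 mm rectangular top, 48 mm thick, top surface at z = 753 mm, supported by four round legs of 88 mm diameter, each leg's bounding box inset 57 mm from the nearest pair of top edges, running from the floor.

B is a picture frame with a 367×466 mm rectangular opening (x by z) and a uniform 57 mm border on every side. Frame depth is 26 mm along y. It is built from two vertical stiles running the full outside height and two horizontal rails spanning the gap between the stiles.

C is a four-legged stool. The seat is 299×273 mm, 40 mm thick, top at z = 408 mm. It stands on four round legs, each 26 mm in diameter, from z = 0 to the seat underside, each leg's axis is inset half a diameter from the nearest pair of seat edges (so the leg's bounding box is flush with the corner).

The picture frame is on top of the table. Two stools sit around the table at the +y, −x sides.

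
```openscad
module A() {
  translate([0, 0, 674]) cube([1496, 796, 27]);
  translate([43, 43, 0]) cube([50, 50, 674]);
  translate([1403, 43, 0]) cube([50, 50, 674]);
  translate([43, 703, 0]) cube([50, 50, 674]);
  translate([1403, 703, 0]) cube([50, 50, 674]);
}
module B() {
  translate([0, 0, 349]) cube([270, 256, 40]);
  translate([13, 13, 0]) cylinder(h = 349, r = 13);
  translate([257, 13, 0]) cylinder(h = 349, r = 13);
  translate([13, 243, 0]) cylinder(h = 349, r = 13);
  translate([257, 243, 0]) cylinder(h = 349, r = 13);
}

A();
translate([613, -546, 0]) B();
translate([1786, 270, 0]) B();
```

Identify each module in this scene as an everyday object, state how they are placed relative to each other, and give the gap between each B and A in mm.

Each stool's nearest face is 290 mm from the table's bounding box.

A is a table. B is a stool. Two stools sit around the table at the −y, +x sides. The gap between each stool and the table is 290 mm.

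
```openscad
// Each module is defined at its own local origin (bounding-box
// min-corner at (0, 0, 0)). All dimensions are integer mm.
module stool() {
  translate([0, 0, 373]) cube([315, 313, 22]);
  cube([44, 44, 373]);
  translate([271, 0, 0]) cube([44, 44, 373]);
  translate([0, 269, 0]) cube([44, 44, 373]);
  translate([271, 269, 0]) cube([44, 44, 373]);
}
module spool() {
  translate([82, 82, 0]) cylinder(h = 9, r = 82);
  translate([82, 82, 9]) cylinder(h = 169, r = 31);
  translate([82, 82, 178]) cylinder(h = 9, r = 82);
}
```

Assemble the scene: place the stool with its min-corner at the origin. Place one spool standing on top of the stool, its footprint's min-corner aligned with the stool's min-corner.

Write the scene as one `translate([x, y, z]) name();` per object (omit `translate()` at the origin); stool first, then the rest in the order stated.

stool();
translate([0, 0, 395]) spool();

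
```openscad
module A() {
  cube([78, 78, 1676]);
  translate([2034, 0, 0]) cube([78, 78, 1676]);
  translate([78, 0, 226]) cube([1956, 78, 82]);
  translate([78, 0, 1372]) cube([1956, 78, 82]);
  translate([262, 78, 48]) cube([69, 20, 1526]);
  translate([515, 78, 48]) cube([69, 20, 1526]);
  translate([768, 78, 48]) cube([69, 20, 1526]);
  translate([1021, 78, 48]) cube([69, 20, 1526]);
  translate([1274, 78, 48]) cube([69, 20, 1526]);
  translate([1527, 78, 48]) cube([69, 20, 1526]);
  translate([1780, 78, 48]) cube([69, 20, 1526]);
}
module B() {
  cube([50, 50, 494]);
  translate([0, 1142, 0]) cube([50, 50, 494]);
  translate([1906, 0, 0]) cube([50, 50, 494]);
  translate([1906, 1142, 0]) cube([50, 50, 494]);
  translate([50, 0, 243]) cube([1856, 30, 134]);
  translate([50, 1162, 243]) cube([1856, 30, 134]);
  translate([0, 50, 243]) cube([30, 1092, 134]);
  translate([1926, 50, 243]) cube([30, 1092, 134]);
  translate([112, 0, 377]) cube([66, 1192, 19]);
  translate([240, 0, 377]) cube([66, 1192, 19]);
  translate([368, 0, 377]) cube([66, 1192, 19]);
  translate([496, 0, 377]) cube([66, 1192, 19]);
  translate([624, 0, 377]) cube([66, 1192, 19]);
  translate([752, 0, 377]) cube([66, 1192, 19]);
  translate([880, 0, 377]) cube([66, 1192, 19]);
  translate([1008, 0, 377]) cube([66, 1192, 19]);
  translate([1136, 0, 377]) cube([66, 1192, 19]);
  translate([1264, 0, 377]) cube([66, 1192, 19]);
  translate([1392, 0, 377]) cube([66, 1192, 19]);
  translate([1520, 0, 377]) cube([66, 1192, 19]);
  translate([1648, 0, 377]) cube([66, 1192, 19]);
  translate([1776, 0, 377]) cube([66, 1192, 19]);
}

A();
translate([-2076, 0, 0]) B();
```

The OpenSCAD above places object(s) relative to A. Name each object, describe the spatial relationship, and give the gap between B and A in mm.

The bed frame's nearest face is 120 mm from the fence section's −x face.

A is a fence section. B is a bed frame. The bed frame is on the floor beside the fence section on its −x side. The gap between the bed frame and the fence section is 120 mm.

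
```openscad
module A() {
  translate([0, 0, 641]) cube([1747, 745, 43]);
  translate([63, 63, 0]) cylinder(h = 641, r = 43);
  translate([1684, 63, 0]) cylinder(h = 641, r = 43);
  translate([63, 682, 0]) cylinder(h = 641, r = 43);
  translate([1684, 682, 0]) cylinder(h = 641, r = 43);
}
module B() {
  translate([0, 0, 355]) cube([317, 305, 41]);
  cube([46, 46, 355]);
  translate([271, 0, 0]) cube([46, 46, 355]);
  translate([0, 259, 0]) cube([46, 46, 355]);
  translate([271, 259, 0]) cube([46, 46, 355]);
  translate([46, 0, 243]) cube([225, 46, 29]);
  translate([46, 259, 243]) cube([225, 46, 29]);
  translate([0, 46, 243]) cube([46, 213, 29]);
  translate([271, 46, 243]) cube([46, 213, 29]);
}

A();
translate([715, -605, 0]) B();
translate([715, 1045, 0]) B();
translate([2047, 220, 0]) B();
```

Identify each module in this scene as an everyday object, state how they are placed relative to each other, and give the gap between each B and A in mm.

Each stool's nearest face is 300 mm from the table's bounding box.

A is a table. B is a stool. Three stools sit around the table at the −y, +y, +x sides. The gap between each stool and the table is 300 mm.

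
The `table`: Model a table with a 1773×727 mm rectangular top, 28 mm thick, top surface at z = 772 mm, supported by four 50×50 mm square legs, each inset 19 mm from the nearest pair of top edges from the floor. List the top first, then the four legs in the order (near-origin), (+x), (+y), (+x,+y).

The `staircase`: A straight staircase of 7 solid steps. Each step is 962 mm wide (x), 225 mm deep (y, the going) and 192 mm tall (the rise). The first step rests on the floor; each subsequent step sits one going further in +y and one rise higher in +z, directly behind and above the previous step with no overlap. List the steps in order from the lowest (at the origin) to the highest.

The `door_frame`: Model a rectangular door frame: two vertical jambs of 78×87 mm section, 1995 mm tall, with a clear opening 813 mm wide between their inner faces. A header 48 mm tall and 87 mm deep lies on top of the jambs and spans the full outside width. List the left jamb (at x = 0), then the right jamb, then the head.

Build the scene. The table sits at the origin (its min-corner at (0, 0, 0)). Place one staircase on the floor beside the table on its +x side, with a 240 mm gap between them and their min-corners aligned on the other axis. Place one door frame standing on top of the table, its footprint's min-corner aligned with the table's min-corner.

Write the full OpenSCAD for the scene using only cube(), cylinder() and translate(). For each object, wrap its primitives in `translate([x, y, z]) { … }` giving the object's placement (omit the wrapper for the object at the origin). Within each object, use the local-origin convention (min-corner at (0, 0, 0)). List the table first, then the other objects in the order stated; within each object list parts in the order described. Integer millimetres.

translate([0, 0, 744]) cube([1773, 727, 28]);
translate([19, 19, 0]) cube([50, 50, 744]);
translate([1704, 19, 0]) cube([50, 50, 744]);
translate([19, 658, 0]) cube([50, 50, 744]);
translate([1704, 658, 0]) cube([50, 50, 744]);
translate([2013, 0, 0]) {
  cube([962, 225, 192]);
  translate([0, 225, 192]) cube([962, 225, 192]);
  translate([0, 450, 384]) cube([962, 225, 192]);
  translate([0, 675, 576]) cube([962, 225, 192]);
  translate([0, 900, 768]) cube([962, 225, 192]);
  translate([0, 1125, 960]) cube([962, 225, 192]);
  translate([0, 1350, 1152]) cube([962, 225, 192]);
}
translate([0, 0, 772]) {
  cube([78, 87, 1995]);
  translate([891, 0, 0]) cube([78, 87, 1995]);
  translate([0, 0, 1995]) cube([969, 87, 48]);
}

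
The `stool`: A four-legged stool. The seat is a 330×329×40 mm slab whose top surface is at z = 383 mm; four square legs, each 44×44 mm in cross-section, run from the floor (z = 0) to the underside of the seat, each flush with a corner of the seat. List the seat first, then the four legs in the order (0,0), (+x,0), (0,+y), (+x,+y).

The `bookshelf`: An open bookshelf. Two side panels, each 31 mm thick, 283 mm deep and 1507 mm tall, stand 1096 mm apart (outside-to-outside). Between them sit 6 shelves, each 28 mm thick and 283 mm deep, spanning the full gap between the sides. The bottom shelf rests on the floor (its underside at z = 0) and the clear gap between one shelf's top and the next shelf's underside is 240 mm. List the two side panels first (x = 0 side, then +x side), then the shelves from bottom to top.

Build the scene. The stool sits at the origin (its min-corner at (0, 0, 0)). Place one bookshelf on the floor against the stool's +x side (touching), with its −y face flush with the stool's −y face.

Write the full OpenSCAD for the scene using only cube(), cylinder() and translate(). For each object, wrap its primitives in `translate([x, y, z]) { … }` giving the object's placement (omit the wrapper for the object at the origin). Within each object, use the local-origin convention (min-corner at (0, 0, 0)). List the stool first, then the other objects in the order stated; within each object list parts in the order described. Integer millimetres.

translate([0, 0, 343]) cube([330, 329, 40]);
cube([44, 44, 343]);
translate([286, 0, 0]) cube([44, 44, 343]);
translate([0, 285, 0]) cube([44, 44, 343]);
translate([286, 285, 0]) cube([44, 44, 343]);
translate([330, 0, 0]) {
  cube([31, 283, 1507]);
  translate([1065, 0, 0]) cube([31, 283, 1507]);
  translate([31, 0, 0]) cube([1034, 283, 28]);
  translate([31, 0, 268]) cube([1034, 283, 28]);
  translate([31, 0, 536]) cube([1034, 283, 28]);
  translate([31, 0, 804]) cube([1034, 283, 28]);
  translate([31, 0, 1072]) cube([1034, 283, 28]);
  translate([31, 0, 1340]) cube([1034, 283, 28]);
}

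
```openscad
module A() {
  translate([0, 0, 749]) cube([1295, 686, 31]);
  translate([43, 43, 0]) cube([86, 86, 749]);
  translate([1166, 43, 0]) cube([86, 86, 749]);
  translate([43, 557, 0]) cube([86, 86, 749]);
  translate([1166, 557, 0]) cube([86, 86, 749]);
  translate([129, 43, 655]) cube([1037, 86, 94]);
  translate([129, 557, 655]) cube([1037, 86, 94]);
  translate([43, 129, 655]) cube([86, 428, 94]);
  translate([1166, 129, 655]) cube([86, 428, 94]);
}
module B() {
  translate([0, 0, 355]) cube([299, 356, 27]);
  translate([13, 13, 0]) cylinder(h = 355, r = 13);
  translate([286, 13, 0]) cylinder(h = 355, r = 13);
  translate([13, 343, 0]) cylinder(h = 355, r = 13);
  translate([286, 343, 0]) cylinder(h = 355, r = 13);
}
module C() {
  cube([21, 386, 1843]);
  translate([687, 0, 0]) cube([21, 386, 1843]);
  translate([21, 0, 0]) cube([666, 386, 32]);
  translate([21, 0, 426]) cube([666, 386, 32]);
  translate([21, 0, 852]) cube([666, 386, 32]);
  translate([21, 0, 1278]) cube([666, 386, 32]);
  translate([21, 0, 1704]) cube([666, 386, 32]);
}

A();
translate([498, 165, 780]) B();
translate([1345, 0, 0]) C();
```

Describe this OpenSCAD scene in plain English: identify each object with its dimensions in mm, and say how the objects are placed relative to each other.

A is a table with a 1295×686 mm rectangular top, 31 mm thick, top surface at z = 780 mm, supported by four 86×86 mm square legs, each inset 43 mm from the nearest pair of top edges, running from the floor. Four apron rails, 86 mm thick and 94 mm tall, run between adjacent legs with their top edges flush with the underside of the top and their outer faces flush with the legs' outer faces.

B is a four-legged stool. The seat is a 299×356×27 mm slab whose top surface is at z = 382 mm; four round legs, each 26 mm in diameter, run from the floor (z = 0) to the underside of the seat, each leg's axis is inset half a diameter from the nearest pair of seat edges (so the leg's bounding box is flush with the corner).

C is a bookshelf 708 mm wide overall, 386 mm deep and 1843 mm tall. The two sides are 21 mm thick vertical panels. 5 horizontal shelves of 32 mm thickness span between the inner faces of the sides; the lowest shelf sits on the floor and shelves are stacked with a clear vertical gap of 394 mm between each pair.

The stool is on top of the table, centred. The bookshelf is on the floor beside the table on its +x side.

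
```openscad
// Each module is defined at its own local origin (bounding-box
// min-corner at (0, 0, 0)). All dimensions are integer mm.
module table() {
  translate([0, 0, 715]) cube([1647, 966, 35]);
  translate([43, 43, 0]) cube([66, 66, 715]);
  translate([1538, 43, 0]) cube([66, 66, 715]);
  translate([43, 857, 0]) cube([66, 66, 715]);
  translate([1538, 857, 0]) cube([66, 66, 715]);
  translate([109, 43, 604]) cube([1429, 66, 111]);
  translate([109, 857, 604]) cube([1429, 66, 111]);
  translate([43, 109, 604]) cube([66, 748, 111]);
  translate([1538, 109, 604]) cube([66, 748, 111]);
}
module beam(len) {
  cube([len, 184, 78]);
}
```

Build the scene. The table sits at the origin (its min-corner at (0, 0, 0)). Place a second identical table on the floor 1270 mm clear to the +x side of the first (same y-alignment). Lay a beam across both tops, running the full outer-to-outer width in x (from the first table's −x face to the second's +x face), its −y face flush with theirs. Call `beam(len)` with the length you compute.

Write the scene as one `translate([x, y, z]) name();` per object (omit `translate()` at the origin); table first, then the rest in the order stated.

table();
translate([2917, 0, 0]) table();
translate([0, 0, 750]) beam(4564);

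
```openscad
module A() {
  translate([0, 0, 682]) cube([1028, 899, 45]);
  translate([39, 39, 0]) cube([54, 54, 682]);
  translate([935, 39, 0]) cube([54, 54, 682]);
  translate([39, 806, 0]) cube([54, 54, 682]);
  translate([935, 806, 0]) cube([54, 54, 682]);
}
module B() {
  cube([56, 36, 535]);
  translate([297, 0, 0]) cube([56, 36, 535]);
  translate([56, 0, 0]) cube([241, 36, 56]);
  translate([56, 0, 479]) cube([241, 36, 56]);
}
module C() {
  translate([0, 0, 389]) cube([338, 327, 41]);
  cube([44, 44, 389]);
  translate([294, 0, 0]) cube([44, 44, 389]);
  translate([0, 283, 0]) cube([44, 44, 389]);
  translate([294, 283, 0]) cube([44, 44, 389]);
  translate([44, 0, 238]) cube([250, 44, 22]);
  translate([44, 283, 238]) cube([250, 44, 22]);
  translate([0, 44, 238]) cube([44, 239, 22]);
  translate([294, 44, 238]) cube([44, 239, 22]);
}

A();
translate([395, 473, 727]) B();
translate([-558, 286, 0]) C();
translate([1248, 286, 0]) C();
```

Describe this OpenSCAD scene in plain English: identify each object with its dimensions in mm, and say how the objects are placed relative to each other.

A is a rectangular dining table. The top is 1028×899×45 mm with its upper surface at z = 727 mm. It stands on four 54×54 mm square legs, each inset 39 mm from the nearest pair of top edges, running from the floor to the underside of the top.

B is a picture frame with a 241×423 mm rectangular opening (x by z) and a uniform 56 mm border on every side. Frame depth is 36 mm along y. It is built from two vertical stiles running the full outside height and two horizontal rails spanning the gap between the stiles.

C is a four-legged stool. The seat is a 338×327×41 mm slab whose top surface is at z = 430 mm; four square legs, each 44×44 mm in cross-section, run from the floor (z = 0) to the underside of the seat, each flush with a corner of the seat. Four stretchers, 44 mm wide and 22 mm tall, connect adjacent legs with their undersides at z = 238 mm, each running between the inner faces of the legs it joins and aligned with the legs' outer faces on the other axis.

The picture frame is on top of the table. Two stools sit around the table at the −x, +x sides.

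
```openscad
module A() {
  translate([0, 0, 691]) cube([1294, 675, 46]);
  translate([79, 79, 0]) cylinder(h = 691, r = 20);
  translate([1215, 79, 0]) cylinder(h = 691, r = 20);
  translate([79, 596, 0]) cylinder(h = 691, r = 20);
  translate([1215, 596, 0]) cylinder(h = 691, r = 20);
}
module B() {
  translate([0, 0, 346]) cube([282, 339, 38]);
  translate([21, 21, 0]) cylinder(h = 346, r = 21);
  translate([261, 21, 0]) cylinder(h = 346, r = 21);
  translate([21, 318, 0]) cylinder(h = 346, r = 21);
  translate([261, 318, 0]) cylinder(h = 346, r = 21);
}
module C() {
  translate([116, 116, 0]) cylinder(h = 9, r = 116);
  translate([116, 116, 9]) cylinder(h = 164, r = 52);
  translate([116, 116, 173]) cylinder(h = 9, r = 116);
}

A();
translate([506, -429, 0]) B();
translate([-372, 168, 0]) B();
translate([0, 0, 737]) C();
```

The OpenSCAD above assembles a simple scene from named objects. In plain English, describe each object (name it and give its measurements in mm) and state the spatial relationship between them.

A is a table: top 1294 mm (x) × 675 mm (y), 46 mm thick, upper face at z = 737 mm, on four round legs of 40 mm diameter, each leg's bounding box inset 59 mm from the nearest pair of top edges, running from z = 0 to the bottom of the top.

B is a four-legged stool. The seat is a 282×339×38 mm slab whose top surface is at z = 384 mm; four round legs, each 42 mm in diameter, run from the floor (z = 0) to the underside of the seat, each leg's axis is inset half a diameter from the nearest pair of seat edges (so the leg's bounding box is flush with the corner).

C is a spool: two coaxial disc flanges of radius 116 mm and thickness 9 mm, joined by a core cylinder of radius 52 mm and height 164 mm. The lower flange rests on z = 0 and the three cylinders share a vertical axis.

Two stools sit around the table at the −y, −x sides. The spool is on top of the table.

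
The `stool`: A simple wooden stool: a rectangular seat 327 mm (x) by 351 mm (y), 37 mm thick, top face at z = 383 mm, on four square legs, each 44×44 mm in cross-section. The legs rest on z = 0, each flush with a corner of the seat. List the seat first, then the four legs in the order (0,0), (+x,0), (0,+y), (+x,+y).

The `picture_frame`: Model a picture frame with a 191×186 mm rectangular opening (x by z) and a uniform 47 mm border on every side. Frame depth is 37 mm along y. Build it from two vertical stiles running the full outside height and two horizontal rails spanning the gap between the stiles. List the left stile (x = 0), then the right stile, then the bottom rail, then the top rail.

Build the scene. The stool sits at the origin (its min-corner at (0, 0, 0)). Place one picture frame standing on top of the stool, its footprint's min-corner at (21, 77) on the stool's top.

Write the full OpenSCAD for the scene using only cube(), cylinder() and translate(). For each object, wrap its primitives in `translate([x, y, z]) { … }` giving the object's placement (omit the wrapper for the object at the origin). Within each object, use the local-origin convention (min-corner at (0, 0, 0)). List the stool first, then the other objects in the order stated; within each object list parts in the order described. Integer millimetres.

translate([0, 0, 346]) cube([327, 351, 37]);
cube([44, 44, 346]);
translate([283, 0, 0]) cube([44, 44, 346]);
translate([0, 307, 0]) cube([44, 44, 346]);
translate([283, 307, 0]) cube([44, 44, 346]);
translate([21, 77, 383]) {
  cube([47, 37, 280]);
  translate([238, 0, 0]) cube([47, 37, 280]);
  translate([47, 0, 0]) cube([191, 37, 47]);
  translate([47, 0, 233]) cube([191, 37, 47]);
}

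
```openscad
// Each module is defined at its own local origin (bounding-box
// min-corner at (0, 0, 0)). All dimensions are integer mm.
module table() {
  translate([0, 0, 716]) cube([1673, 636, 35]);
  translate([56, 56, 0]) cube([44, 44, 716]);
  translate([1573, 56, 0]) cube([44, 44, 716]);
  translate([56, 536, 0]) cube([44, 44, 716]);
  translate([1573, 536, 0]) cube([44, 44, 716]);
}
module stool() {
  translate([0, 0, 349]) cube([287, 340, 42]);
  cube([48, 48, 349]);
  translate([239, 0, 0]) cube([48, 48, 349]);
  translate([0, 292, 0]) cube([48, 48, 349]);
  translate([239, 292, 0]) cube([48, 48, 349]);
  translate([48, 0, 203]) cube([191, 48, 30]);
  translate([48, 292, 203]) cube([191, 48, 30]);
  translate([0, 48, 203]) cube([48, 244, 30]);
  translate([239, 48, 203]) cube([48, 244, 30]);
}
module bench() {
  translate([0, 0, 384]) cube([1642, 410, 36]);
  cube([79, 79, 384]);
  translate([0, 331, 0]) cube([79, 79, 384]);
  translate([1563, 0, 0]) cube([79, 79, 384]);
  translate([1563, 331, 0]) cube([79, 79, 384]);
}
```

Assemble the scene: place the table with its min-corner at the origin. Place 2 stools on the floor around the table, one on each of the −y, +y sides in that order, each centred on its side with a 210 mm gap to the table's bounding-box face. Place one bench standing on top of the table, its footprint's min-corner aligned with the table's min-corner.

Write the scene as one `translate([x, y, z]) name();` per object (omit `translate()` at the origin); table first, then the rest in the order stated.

table();
translate([693, -550, 0]) stool();
translate([693, 846, 0]) stool();
translate([0, 0, 751]) bench();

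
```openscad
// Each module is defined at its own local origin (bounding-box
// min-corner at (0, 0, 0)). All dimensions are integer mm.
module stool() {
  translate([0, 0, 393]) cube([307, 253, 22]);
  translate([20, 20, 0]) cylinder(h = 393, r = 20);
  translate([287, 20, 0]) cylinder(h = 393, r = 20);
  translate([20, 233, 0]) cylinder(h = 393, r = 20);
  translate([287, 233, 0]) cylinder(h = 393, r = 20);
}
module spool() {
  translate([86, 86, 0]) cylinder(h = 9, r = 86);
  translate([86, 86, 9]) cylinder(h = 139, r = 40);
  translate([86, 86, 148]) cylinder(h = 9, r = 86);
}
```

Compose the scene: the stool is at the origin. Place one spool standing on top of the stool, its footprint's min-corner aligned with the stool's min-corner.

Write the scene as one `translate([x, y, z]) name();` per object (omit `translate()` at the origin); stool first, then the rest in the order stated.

stool();
translate([0, 0, 415]) spool();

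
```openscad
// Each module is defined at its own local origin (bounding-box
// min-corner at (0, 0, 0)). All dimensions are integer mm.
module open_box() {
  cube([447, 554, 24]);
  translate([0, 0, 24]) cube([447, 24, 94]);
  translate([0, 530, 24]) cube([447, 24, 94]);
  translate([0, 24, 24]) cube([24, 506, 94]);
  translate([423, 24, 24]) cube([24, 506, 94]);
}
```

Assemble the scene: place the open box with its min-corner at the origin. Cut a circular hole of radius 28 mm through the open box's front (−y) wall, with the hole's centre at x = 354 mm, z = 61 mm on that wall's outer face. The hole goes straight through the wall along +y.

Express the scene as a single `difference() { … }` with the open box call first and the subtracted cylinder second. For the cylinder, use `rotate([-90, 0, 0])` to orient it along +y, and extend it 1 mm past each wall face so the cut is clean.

difference() {
  open_box();
  translate([354, -1, 61]) rotate([-90, 0, 0]) cylinder(h = 26, r = 28);
}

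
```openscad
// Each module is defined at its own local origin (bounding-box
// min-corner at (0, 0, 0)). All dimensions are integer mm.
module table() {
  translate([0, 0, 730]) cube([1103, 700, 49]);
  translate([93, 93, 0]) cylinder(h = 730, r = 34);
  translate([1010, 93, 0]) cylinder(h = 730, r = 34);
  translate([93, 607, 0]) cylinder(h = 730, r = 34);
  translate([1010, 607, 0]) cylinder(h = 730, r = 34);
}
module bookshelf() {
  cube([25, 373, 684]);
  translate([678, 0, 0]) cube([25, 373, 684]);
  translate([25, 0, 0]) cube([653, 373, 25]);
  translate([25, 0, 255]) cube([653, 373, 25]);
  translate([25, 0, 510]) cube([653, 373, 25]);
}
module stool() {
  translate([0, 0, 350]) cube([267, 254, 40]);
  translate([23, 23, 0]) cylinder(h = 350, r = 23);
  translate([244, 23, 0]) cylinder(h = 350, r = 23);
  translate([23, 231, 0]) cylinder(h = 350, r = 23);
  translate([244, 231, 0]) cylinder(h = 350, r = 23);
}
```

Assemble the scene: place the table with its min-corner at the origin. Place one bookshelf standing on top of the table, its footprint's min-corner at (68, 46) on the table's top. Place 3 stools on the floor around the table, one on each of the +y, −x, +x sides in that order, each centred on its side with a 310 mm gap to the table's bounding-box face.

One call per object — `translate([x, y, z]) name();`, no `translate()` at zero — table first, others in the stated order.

table();
translate([68, 46, 779]) bookshelf();
translate([418, 1010, 0]) stool();
translate([-577, 223, 0]) stool();
translate([1413, 223, 0]) stool();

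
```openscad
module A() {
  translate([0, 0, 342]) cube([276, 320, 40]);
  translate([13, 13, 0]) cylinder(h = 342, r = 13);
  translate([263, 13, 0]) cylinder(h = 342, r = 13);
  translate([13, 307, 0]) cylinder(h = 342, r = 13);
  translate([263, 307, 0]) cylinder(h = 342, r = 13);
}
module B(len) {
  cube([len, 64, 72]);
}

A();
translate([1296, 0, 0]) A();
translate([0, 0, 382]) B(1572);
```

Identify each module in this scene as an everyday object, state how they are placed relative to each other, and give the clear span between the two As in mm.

Second stool starts at x = 1296; first ends at x = 276; clear span = 1296 − 276 = 1020 mm.

A is a stool. B is a beam. A beam spans the tops of two stools. The clear span between the two stools is 1020 mm.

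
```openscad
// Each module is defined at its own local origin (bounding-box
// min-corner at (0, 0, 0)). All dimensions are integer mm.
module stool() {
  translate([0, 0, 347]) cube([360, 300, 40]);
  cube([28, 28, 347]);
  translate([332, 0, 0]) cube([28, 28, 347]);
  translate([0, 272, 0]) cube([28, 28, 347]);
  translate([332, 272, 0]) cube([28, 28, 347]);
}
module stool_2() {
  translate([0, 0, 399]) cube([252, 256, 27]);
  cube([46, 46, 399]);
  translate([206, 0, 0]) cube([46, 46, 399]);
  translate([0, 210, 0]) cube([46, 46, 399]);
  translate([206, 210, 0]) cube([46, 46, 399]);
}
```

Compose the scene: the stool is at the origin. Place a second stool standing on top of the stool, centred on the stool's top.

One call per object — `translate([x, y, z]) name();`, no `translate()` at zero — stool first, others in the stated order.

stool();
translate([54, 22, 387]) stool_2();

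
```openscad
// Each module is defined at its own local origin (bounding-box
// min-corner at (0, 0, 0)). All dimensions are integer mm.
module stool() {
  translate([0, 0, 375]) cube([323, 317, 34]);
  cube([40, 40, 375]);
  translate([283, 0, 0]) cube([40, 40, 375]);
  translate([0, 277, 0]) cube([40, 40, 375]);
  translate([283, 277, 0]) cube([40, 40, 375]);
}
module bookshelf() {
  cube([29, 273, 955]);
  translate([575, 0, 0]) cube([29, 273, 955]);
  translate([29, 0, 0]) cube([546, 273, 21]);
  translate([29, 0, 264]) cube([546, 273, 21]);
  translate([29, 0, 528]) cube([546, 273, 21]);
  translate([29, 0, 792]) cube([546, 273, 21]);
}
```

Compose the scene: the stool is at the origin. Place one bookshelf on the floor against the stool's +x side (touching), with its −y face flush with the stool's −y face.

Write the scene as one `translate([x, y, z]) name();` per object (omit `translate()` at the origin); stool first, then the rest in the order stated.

stool();
translate([323, 0, 0]) bookshelf();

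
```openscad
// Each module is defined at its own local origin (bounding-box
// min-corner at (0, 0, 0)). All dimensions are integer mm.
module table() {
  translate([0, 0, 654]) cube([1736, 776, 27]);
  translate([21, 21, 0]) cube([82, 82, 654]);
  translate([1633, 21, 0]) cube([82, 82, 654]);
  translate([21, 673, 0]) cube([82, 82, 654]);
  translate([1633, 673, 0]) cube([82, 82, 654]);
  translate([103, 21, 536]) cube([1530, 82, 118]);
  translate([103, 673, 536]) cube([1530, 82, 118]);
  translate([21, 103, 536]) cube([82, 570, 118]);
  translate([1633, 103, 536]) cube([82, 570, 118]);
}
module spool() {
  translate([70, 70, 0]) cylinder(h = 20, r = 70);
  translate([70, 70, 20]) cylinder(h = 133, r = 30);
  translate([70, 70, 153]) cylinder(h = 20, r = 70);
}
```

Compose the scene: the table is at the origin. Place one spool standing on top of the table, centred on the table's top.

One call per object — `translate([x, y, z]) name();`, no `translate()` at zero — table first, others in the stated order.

table();
translate([798, 318, 681]) spool();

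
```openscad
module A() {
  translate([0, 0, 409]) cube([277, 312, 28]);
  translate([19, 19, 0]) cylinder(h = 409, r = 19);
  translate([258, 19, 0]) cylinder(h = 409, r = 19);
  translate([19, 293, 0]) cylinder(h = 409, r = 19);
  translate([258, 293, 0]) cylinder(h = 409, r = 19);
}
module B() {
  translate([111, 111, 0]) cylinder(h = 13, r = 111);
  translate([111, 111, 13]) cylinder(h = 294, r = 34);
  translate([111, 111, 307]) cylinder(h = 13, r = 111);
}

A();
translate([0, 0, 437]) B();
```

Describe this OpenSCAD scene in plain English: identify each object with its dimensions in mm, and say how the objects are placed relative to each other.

A is a four-legged stool. The seat is a 277×312×28 mm slab whose top surface is at z = 437 mm; four round legs, each 38 mm in diameter, run from the floor (z = 0) to the underside of the seat, each leg's axis is inset half a diameter from the nearest pair of seat edges (so the leg's bounding box is flush with the corner).

B is a spool: two coaxial disc flanges of radius 111 mm and thickness 13 mm, joined by a core cylinder of radius 34 mm and height 294 mm. The lower flange rests on z = 0 and the three cylinders share a vertical axis.

The spool is on top of the stool.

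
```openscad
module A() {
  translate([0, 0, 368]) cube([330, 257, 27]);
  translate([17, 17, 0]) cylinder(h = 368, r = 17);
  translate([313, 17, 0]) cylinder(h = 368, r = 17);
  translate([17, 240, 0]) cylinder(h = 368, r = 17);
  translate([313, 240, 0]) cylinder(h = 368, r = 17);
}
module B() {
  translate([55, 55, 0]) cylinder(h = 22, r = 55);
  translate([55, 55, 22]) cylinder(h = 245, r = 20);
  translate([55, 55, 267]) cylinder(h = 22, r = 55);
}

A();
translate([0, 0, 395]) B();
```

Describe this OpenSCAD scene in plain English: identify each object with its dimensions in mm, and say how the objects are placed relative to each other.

A is a four-legged stool. The seat is 330×257 mm, 27 mm thick, top at z = 395 mm. It stands on four round legs, each 34 mm in diameter, from z = 0 to the seat underside, each leg's axis is inset half a diameter from the nearest pair of seat edges (so the leg's bounding box is flush with the corner).

B is a spool: two coaxial disc flanges of radius 55 mm and thickness 22 mm, joined by a core cylinder of radius 20 mm and height 245 mm. The lower flange rests on z = 0 and the three cylinders share a vertical axis.

The spool is on top of the stool.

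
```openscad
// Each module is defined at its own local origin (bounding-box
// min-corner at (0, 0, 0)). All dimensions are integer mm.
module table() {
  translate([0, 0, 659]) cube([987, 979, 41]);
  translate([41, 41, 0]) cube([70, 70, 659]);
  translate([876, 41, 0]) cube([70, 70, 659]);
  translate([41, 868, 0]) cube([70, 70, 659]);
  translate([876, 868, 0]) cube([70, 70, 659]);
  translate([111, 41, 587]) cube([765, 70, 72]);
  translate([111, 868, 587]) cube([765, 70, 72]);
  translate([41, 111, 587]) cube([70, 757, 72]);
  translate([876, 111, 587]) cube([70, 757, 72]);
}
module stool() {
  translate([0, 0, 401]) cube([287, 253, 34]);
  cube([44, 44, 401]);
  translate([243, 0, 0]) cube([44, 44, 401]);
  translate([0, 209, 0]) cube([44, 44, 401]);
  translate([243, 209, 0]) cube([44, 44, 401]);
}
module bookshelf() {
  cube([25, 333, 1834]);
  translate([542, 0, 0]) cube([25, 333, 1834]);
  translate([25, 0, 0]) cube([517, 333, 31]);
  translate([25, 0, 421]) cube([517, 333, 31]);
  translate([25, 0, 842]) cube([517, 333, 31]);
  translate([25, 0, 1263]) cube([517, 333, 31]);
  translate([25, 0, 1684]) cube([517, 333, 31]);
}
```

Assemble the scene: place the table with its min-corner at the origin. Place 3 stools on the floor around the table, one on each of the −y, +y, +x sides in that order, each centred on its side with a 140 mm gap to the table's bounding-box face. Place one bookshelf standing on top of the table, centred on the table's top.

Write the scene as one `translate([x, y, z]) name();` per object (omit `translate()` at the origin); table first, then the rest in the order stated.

table();
translate([350, -393, 0]) stool();
translate([350, 1119, 0]) stool();
translate([1127, 363, 0]) stool();
translate([210, 323, 700]) bookshelf();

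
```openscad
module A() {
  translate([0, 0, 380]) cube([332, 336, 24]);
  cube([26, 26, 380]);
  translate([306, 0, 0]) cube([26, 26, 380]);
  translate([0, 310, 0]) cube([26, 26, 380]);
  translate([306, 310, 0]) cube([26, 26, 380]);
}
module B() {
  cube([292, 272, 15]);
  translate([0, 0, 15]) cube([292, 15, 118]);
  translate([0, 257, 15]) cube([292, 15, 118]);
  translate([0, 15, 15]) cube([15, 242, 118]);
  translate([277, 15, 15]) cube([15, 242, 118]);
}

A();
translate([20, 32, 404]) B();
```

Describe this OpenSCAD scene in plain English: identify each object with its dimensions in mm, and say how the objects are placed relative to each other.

A is a simple wooden stool: a rectangular seat 332 mm (x) by 336 mm (y), 24 mm thick, top face at z = 404 mm, on four square legs, each 26×26 mm in cross-section. The legs rest on z = 0, each flush with a corner of the seat.

B is an open storage box with external size 292×272×133 mm and wall thickness 15 mm (the base is also 15 mm thick). The base covers the whole footprint; the four walls stand on the base, with the y-facing walls full-width and the x-facing walls fitting between their inner faces.

The open box is on top of the stool, centred.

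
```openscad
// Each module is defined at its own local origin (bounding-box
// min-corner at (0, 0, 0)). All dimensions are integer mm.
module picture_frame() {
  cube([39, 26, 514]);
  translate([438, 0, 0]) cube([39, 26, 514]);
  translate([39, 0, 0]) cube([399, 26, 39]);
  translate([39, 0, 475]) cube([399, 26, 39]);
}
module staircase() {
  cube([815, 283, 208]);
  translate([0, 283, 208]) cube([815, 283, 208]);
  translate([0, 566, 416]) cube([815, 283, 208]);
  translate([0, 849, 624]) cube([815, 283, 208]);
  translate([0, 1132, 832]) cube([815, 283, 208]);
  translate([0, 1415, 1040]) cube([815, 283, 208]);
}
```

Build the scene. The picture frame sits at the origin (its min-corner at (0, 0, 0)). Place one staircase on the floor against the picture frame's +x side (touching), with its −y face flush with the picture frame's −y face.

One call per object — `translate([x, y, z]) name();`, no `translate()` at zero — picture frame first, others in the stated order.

picture_frame();
translate([477, 0, 0]) staircase();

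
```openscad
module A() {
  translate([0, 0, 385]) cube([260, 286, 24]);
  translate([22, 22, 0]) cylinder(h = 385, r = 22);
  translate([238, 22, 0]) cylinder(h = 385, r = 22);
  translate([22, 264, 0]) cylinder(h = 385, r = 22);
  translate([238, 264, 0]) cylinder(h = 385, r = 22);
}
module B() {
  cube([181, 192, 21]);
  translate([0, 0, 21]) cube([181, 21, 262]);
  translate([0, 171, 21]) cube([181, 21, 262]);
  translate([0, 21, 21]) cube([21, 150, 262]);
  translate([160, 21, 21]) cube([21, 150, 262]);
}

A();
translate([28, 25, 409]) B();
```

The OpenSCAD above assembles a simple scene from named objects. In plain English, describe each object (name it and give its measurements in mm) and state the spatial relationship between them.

A is a four-legged stool. The seat is 260×286 mm, 24 mm thick, top at z = 409 mm. It stands on four round legs, each 44 mm in diameter, from z = 0 to the seat underside, each leg's axis is inset half a diameter from the nearest pair of seat edges (so the leg's bounding box is flush with the corner).

B is an open storage box with external size 181×192×283 mm and wall thickness 21 mm (the base is also 21 mm thick). The base covers the whole footprint; the four walls stand on the base, with the y-facing walls full-width and the x-facing walls fitting between their inner faces.

The open box is on top of the stool.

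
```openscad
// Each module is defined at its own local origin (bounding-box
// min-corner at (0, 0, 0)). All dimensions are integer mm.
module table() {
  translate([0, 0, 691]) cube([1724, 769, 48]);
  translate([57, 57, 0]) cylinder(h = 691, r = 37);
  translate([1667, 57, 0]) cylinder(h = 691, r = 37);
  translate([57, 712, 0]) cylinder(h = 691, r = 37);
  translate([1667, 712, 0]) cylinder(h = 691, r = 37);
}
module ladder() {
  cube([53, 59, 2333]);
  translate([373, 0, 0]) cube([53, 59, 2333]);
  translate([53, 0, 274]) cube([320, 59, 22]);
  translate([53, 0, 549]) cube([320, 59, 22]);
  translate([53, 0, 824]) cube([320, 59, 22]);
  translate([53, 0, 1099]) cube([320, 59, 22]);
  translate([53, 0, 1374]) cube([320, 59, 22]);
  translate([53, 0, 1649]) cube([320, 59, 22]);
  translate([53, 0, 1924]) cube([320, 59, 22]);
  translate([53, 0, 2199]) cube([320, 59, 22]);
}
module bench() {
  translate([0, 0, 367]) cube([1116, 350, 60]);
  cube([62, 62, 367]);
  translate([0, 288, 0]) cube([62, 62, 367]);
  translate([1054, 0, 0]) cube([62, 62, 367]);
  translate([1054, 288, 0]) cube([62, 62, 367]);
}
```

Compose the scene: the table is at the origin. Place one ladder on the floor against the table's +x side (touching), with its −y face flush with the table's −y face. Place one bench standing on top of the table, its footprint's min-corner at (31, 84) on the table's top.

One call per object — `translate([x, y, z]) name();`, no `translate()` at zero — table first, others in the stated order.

table();
translate([1724, 0, 0]) ladder();
translate([31, 84, 739]) bench();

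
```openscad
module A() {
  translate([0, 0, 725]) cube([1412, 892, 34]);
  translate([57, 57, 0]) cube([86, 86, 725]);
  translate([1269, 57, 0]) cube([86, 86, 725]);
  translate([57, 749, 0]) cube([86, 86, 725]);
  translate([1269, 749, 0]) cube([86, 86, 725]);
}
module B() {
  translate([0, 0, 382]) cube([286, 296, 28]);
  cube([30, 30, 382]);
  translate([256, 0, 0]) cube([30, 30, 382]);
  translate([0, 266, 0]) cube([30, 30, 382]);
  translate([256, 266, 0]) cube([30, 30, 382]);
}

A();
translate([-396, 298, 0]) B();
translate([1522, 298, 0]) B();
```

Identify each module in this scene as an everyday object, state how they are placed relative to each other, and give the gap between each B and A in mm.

Each stool's nearest face is 110 mm from the table's bounding box.

A is a table. B is a stool. Two stools sit around the table at the −x, +x sides. The gap between each stool and the table is 110 mm.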